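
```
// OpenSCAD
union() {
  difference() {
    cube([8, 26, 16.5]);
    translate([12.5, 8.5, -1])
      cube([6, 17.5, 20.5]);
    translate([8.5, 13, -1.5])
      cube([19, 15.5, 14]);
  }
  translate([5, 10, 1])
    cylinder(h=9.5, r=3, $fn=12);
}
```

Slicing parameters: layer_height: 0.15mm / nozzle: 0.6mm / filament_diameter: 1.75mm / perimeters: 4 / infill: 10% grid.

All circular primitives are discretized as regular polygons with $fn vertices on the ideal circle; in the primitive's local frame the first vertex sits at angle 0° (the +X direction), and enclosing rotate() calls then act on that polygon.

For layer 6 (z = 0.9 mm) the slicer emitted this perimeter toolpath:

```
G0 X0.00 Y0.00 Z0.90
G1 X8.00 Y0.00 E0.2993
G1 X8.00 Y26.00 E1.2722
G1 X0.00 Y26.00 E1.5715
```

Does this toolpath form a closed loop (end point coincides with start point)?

Start point (G0): (0.00, 0.00). End point (last G1): the path does not return to the start — open.

no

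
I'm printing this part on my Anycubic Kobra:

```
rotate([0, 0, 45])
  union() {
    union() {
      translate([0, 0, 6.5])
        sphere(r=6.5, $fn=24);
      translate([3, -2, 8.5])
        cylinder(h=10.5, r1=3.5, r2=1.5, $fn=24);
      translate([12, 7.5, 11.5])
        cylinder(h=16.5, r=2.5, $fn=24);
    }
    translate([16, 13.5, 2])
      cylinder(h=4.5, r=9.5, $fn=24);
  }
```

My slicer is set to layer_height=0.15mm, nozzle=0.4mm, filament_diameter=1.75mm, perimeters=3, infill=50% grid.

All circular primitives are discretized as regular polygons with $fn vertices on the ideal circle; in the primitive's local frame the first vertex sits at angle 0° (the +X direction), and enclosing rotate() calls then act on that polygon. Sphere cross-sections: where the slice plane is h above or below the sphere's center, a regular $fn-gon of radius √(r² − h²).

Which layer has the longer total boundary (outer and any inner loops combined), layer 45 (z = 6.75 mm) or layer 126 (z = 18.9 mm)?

layer 45 (z = 6.75 mm)

Layer 45 (z = 6.75): the r=6.5 sphere slices to a regular 24-gon of circumradius 6.495 (√(r²−h²) with h=0.25 from center) (perimeter = 2·24·6.495·sin(180°/24) = 40.69 mm); the cone at (3, -2) is not intersected at this z (z outside [8.5, 19]); the cylinder at (12, 7.5) is not intersected at this z (z outside [11.5, 28]); Taking the union: only the r=6.5 sphere is present, so the union is just that shape — boundary = 40.69 mm; the cylinder at (16, 13.5) is not intersected at this z (z outside [2, 6.5]); Combining (union): only the result so far is present, so the union is just that shape — boundary = 40.69 mm; (rotated 45° about Z; rotation is an isometry so areas/perimeters/island counts are preserved). So its perimeter = 40.69 mm. Layer 126 (z = 18.9): the sphere is not intersected at this z (|z−center|=12.400 > r=6.5); the cone at (3, -2) (r1=3.5→r2=1.5) has section circumradius 1.519 here — a regular 24-gon (perimeter = 2·24·1.519·sin(180°/24) = 9.52 mm); the cylinder at (12, 7.5): section is a regular 24-gon, circumradius r=2.5 (perimeter = 2·24·2.500·sin(180°/24) = 15.66 mm); Combining (union): the 2 present regions are separate (no shared area or edge), so areas and boundary lengths simply add and each stays a separate island — boundary = 25.18 mm; the cylinder at (16, 13.5) is not intersected at this z (z outside [2, 6.5]); Taking the union: only that combined region is present, so the union is just that shape — boundary = 25.18 mm; (whole slice rotated 45° about Z — lengths, areas and connectivity unchanged). So its perimeter = 25.18 mm. Layer 45 is larger (40.69 vs 25.18 mm).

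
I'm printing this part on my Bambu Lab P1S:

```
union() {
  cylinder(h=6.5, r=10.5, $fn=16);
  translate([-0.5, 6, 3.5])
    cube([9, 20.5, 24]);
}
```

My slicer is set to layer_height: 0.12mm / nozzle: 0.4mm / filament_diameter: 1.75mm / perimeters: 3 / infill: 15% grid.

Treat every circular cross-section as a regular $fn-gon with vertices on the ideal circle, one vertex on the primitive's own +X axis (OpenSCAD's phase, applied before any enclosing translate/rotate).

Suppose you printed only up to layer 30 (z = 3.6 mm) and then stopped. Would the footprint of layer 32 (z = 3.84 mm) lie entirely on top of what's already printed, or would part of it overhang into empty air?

Compare the two slices. At z = 3.6: the r=10.5 cylinder gives a regular 16-gon of circumradius 10.5 (constant along its height) (area = (16/2)·10.500²·sin(360°/16) = 337.53 mm²); the 9×20.5 cube at (-0.5, 6) contributes its full rectangle (area 184.50 mm²); Merging all regions: the regions partially overlap — summed areas 522.03 mm² minus the doubly-counted overlap 28.11 mm² gives 493.92 mm² — area = 493.92 mm². At z = 3.84: the r=10.5 cylinder contributes a regular 16-gon of circumradius 10.5 (area = (16/2)·10.500²·sin(360°/16) = 337.53 mm²); the cube at (-0.5, 6) is present — its section is the full 9×20.5 rectangle (area 184.50 mm²); Merging all regions: the regions partially overlap — summed areas 522.03 mm² minus the doubly-counted overlap 28.11 mm² gives 493.92 mm² — area = 493.92 mm². Checking containment: the cross-section at z = 3.84 is a subset of the cross-section at z = 3.6.

entirely on top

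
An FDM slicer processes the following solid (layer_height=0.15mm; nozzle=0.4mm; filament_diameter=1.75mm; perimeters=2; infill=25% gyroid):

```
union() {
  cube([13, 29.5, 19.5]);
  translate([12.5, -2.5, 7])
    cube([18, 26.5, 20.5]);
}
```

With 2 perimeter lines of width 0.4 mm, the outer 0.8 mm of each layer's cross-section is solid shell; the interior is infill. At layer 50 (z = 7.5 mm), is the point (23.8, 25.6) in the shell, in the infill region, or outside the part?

At z = 7.5 mm: the 13×29.5 cube contributes its full rectangle; the cube at (12.5, -2.5) (footprint 18×26.5) is included at this height; Combining (union): the regions partially overlap (shared area 12.00 mm²), so overlapping operands fuse into one piece — 1 connected region. Overall, the cross-section is a single solid region. The nearest boundary edge runs (13.00, 24.00)→(30.50, 24.00); distance from the point to it = 1.60 mm. The point is not inside any of the regions above, so it lies outside the cross-section (1.60 mm from the nearest boundary).

outside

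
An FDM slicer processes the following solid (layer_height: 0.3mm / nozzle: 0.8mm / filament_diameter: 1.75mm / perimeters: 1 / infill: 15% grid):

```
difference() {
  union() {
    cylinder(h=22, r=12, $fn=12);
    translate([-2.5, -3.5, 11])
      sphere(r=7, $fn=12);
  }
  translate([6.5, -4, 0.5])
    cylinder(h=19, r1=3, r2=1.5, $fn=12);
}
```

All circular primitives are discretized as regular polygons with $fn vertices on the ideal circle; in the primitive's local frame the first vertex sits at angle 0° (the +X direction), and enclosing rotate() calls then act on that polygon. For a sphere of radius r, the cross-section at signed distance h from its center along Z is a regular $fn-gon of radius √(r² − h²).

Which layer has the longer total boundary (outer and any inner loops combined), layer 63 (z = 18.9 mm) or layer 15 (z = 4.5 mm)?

layer 15 (z = 4.5 mm)

Layer 63 (z = 18.9): the r=12 cylinder contributes a regular 12-gon of circumradius 12 (perimeter = 2·12·12.000·sin(180°/12) = 74.54 mm); the sphere at (-2.5, -3.5) is absent (|z−center|=7.900 > r=7); Merging all regions: only the r=12 cylinder is present, so the union is just that shape — boundary = 74.54 mm; the cone at (6.5, -4) (r1=3→r2=1.5) has section circumradius 1.547 here — a regular 12-gon (perimeter = 2·12·1.547·sin(180°/12) = 9.61 mm); Subtracting the remaining from the first: starting from the result so far, the cone at (6.5, -4) lies wholly inside it (removes its full 7.18 mm² and its 9.61 mm outline becomes a hole wall) — boundary (outer + 1 inner loop) = 84.15 mm. So its perimeter = 84.15 mm. Layer 15 (z = 4.5): the cylinder: section is a regular 12-gon, circumradius r=12 (perimeter = 2·12·12.000·sin(180°/12) = 74.54 mm); the r=7 sphere at (-2.5, -3.5) slices to a regular 12-gon of circumradius 2.598 (√(r²−h²) with h=6.5 from center) (perimeter = 2·12·2.598·sin(180°/12) = 16.14 mm); Taking the union: the r=7 sphere at (-2.5, -3.5) lies entirely inside the r=12 cylinder, so the union is just the r=12 cylinder — boundary = 74.54 mm; the cone at (6.5, -4) (r1=3→r2=1.5) has section circumradius 2.684 here — a regular 12-gon (perimeter = 2·12·2.684·sin(180°/12) = 16.67 mm); After the difference (first − rest): starting from that combined region, the cone at (6.5, -4) lies wholly inside it (removes its full 21.61 mm² and its 16.67 mm outline becomes a hole wall) — boundary (outer + 1 inner loop) = 91.21 mm. So its perimeter = 91.21 mm. Layer 15 is larger (91.21 vs 84.15 mm).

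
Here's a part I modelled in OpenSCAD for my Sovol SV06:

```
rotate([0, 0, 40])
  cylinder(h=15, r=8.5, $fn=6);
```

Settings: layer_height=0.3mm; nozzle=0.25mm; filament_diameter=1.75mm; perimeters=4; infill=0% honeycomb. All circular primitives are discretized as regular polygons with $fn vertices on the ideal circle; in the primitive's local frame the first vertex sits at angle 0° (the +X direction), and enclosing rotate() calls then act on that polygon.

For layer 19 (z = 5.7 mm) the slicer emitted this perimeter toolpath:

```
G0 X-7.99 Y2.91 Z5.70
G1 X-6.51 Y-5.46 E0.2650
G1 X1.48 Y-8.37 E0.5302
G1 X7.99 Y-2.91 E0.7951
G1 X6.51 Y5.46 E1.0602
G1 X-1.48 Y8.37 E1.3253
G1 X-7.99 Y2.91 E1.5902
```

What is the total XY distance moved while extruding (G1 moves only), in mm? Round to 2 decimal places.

Sum the Euclidean lengths of each G1 segment: total = 51.00 mm.

51.00 mm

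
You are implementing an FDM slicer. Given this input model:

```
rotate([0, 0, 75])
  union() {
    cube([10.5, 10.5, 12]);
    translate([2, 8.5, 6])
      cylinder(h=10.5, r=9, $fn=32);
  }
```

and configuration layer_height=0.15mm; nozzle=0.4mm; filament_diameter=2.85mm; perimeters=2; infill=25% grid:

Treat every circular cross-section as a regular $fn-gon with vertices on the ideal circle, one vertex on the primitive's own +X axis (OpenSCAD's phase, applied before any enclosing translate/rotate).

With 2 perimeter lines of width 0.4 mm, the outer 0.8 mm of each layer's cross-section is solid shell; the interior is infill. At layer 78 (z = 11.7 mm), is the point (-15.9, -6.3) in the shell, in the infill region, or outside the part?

At z = 11.7 mm: the cube is present — its section is the full 10.5×10.5 rectangle; the r=9 cylinder at (2, 8.5) contributes a regular 32-gon of circumradius 9; Merging all regions: the regions partially overlap (shared area 99.40 mm²), so overlapping operands fuse into one piece — 1 connected region; (rotated 75° about Z; rotation is an isometry so areas/perimeters/island counts are preserved). Overall, the cross-section is a single solid region. Undo the 75° rotation: the query point maps to (-10.201, 13.728) in the un-rotated model frame. The nearest boundary edge runs (-6.83, 10.26)→(-6.31, 11.94); distance from the point to it = 4.28 mm. The point is not inside any of the regions above, so it lies outside the cross-section (4.28 mm from the nearest boundary).

outside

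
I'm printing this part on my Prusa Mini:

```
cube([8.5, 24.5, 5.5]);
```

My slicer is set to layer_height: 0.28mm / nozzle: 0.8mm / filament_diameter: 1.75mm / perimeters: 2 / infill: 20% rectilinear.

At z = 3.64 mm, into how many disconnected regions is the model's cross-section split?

At z = 3.64 mm: the cube (footprint 8.5×24.5) is included at this height. The result has 1 disconnected region.

1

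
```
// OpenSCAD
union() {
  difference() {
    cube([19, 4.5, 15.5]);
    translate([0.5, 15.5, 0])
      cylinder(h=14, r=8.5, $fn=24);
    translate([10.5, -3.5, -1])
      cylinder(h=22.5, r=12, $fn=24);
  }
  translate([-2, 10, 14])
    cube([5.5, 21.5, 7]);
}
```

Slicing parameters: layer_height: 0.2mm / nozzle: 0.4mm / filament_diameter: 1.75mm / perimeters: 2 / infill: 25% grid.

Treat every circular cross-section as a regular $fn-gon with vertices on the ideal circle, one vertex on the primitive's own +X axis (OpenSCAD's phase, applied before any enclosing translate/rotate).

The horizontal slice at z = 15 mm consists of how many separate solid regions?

At z = 15 mm: the cube (footprint 19×4.5) is included at this height; the cylinder at (0.5, 15.5) is not intersected at this z (z outside [0, 14]); the cylinder at (10.5, -3.5): section is a regular 24-gon, circumradius r=12; Taking the first minus the rest: starting from the 19×4.5 cube, the r=12 cylinder at (10.5, -3.5) partially overlaps it — only the 83.74 mm² overlap (of its 447.24 mm²) is removed, clipping the outline — 1 connected region; the cube at (-2, 10) is present — its section is the full 5.5×21.5 rectangle; Taking the union: the 2 present regions are separate (no shared area or edge), so areas and boundary lengths simply add and each stays a separate island — 2 connected regions. The result has 2 disconnected regions.

2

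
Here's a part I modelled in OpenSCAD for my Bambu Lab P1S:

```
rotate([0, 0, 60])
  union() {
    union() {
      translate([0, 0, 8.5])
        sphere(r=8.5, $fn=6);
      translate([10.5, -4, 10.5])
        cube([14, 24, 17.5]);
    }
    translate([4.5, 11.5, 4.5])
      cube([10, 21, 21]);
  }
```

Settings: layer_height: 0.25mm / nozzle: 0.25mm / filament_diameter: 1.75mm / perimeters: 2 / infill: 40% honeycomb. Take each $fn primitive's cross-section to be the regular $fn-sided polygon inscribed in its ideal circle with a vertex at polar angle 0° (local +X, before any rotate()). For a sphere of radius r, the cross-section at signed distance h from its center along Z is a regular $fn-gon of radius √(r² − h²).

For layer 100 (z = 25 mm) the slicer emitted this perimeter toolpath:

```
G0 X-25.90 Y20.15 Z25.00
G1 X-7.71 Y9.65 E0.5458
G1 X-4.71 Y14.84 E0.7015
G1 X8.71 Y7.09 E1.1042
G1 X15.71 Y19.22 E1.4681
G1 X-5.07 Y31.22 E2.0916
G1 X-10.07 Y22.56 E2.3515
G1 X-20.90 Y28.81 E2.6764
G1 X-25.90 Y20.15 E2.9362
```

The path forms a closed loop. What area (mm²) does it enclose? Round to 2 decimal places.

Apply the shoelace formula to the sequence of (X, Y) vertices; enclosed area = 512.09 mm².

512.09 mm²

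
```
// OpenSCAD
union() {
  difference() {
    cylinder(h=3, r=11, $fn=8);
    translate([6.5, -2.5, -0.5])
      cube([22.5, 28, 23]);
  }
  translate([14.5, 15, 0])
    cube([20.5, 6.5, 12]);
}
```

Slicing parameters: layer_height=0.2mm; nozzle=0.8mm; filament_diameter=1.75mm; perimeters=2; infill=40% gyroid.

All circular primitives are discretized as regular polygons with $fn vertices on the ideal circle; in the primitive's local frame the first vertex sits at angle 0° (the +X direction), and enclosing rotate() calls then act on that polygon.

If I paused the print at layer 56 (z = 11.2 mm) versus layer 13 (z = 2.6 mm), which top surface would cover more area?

layer 13 (z = 2.6 mm)

Layer 56 (z = 11.2): the cylinder does not reach this height (z outside [0, 3]); the 22.5×28 cube at (6.5, -2.5) contributes its full rectangle (area 630.00 mm²); Subtracting the remaining from the first: the first operand is absent here, so nothing remains; the 20.5×6.5 cube at (14.5, 15) contributes its full rectangle (area 133.25 mm²); Merging all regions: only the 20.5×6.5 cube at (14.5, 15) is present, so the union is just that shape — area = 133.25 mm². So its area = 133.25 mm². Layer 13 (z = 2.6): the r=11 cylinder contributes a regular 8-gon of circumradius 11 (area = (8/2)·11.000²·sin(360°/8) = 342.24 mm²); the cube at (6.5, -2.5) is present — its section is the full 22.5×28 rectangle (area 630.00 mm²); After the difference (first − rest): starting from the r=11 cylinder (342.24 mm²), the 22.5×28 cube at (6.5, -2.5) partially overlaps it — only the 32.77 mm² overlap (of its 630.00 mm²) is removed, clipping the outline — area = 309.47 mm²; the cube at (14.5, 15) is present — its section is the full 20.5×6.5 rectangle (area 133.25 mm²); Merging all regions: the 2 present regions are separate (no shared area or edge), so areas and boundary lengths simply add and each stays a separate island — area = 442.72 mm². So its area = 442.72 mm². Layer 13 is larger (442.72 vs 133.25 mm²).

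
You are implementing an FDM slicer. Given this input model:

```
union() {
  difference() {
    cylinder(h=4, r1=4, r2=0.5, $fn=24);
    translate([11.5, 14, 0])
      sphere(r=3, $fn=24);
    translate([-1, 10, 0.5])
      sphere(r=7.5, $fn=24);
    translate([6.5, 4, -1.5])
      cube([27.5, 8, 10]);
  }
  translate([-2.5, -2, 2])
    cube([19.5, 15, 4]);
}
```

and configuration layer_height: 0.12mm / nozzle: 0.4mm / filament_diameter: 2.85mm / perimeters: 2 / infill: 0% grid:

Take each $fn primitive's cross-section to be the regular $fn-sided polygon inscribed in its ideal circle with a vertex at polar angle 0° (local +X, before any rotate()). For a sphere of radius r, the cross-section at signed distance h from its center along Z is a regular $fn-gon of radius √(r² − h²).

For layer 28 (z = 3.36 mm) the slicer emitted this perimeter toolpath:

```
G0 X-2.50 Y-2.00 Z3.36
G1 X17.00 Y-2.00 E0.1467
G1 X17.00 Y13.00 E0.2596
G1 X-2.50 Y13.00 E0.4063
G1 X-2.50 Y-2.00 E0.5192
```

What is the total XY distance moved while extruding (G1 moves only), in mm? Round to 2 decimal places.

69.00 mm

Sum the Euclidean lengths of each G1 segment: total = 69.00 mm.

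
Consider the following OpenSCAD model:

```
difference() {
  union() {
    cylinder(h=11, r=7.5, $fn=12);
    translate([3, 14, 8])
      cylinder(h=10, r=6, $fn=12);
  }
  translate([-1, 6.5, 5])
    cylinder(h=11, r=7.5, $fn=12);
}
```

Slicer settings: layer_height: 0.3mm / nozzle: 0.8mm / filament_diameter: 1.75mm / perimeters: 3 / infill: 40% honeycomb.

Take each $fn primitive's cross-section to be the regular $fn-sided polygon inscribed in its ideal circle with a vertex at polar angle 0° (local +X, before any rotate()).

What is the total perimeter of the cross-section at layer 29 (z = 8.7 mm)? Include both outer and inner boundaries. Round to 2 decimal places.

83.29 mm

At z = 8.7 mm: the cylinder: section is a regular 12-gon, circumradius r=7.5 (perimeter = 2·12·7.500·sin(180°/12) = 46.59 mm); the cylinder at (3, 14): section is a regular 12-gon, circumradius r=6 (perimeter = 2·12·6.000·sin(180°/12) = 37.27 mm); Combining (union): the 2 present regions are separate (no shared area or edge), so areas and boundary lengths simply add and each stays a separate island — boundary = 83.86 mm; the r=7.5 cylinder at (-1, 6.5) contributes a regular 12-gon of circumradius 7.5 (perimeter = 2·12·7.500·sin(180°/12) = 46.59 mm); Subtracting the remaining from the first: starting from the result so far, the r=7.5 cylinder at (-1, 6.5) partially overlaps it — only the 108.16 mm² overlap (of its 168.75 mm²) is removed, clipping the outline — boundary = 83.29 mm. Overall, the cross-section has 2 separate islands. Total boundary length (outer) = 83.29 mm.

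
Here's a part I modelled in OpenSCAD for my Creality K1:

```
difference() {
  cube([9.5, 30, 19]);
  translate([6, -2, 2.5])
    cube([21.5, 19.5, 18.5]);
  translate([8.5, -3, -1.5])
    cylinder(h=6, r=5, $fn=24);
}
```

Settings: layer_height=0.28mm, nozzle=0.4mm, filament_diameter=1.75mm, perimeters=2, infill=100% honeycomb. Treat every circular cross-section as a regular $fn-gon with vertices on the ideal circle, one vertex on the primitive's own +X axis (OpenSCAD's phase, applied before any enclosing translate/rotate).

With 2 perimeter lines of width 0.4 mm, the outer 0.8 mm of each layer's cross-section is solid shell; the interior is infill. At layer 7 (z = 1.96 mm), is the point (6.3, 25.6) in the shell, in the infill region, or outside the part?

infill

At z = 1.96 mm: the cube is present — its section is the full 9.5×30 rectangle; the cube at (6, -2) is absent (z outside [2.5, 21]); the cylinder at (8.5, -3): section is a regular 24-gon, circumradius r=5; Subtracting the remaining from the first: starting from the 9.5×30 cube, the r=5 cylinder at (8.5, -3) partially overlaps it — only the 7.39 mm² overlap (of its 77.65 mm²) is removed, clipping the outline — 1 connected region. Overall, the cross-section is a single solid region. The nearest boundary edge runs (9.50, 30.00)→(9.50, 1.87); distance from the point to it = 3.20 mm. The point is inside the cross-section and 3.20 mm from the nearest boundary — more than the 0.8 mm shell width (2 × 0.4), so it's in the infill interior.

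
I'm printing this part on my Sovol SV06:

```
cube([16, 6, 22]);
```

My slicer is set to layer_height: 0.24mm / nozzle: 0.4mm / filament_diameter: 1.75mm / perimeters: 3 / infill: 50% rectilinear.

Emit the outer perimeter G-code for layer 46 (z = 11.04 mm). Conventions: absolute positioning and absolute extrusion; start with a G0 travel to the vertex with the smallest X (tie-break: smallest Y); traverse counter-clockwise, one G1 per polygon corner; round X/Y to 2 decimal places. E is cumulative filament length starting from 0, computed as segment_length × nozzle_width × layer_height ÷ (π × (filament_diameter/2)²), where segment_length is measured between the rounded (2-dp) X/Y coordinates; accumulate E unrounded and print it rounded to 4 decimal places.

G0 X0.00 Y0.00 Z11.04
G1 X16.00 Y0.00 E0.6386
G1 X16.00 Y6.00 E0.8781
G1 X0.00 Y6.00 E1.5167
G1 X0.00 Y0.00 E1.7561

At z = 11.04 mm: the 16×6 cube contributes its full rectangle. The outline is a single polygon with 4 vertices. Extrusion per mm of travel: 0.4 × 0.24 / (π × 0.875²) = 0.039912. Accumulating E over each segment gives final E = 1.7561.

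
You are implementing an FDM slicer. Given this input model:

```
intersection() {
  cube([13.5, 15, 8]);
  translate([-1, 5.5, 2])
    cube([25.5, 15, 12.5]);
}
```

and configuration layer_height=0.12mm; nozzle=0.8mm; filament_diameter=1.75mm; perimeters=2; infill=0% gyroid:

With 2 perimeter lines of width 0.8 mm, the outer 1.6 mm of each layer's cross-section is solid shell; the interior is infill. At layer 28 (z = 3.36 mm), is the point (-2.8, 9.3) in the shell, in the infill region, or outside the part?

At z = 3.36 mm: the 13.5×15 cube contributes its full rectangle; the cube at (-1, 5.5) (footprint 25.5×15) is included at this height; Taking the intersection: the 25.5×15 cube at (-1, 5.5) partially overlaps the 13.5×15 cube; clipping to the common part keeps 128.25 mm² — 1 connected region. Overall, the cross-section is a single solid region. The nearest boundary edge runs (0.00, 5.50)→(0.00, 15.00); distance from the point to it = 2.80 mm. The point is not inside any of the regions above, so it lies outside the cross-section (2.80 mm from the nearest boundary).

outside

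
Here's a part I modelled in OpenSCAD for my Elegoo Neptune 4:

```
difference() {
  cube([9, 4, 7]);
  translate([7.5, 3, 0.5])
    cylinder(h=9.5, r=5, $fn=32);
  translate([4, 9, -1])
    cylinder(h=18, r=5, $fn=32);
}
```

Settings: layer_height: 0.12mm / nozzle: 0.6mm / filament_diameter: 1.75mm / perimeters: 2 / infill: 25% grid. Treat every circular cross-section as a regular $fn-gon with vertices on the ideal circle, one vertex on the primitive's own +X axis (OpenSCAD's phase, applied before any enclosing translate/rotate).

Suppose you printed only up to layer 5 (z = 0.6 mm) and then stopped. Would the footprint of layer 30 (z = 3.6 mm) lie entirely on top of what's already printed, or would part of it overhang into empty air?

Compare the two slices. At z = 0.6: the cube (footprint 9×4) is included at this height (area 36.00 mm²); the r=5 cylinder at (7.5, 3) contributes a regular 32-gon of circumradius 5 (area = (32/2)·5.000²·sin(360°/32) = 78.04 mm²); the r=5 cylinder at (4, 9) contributes a regular 32-gon of circumradius 5 (area = (32/2)·5.000²·sin(360°/32) = 78.04 mm²); Subtracting the remaining from the first: starting from the 9×4 cube (36.00 mm²), the r=5 cylinder at (7.5, 3) partially overlaps it — only the 24.94 mm² overlap (of its 78.04 mm²) is removed, clipping the outline; the r=5 cylinder at (4, 9) misses the remaining region (no effect) — area = 11.06 mm². At z = 3.6: the 9×4 cube contributes its full rectangle (area 36.00 mm²); the cylinder at (7.5, 3): section is a regular 32-gon, circumradius r=5 (area = (32/2)·5.000²·sin(360°/32) = 78.04 mm²); the cylinder at (4, 9): section is a regular 32-gon, circumradius r=5 (area = (32/2)·5.000²·sin(360°/32) = 78.04 mm²); Taking the first minus the rest: starting from the 9×4 cube (36.00 mm²), the r=5 cylinder at (7.5, 3) partially overlaps it — only the 24.94 mm² overlap (of its 78.04 mm²) is removed, clipping the outline; the r=5 cylinder at (4, 9) misses the remaining region (no effect) — area = 11.06 mm². Checking containment: the cross-section at z = 3.6 is a subset of the cross-section at z = 0.6.

entirely on top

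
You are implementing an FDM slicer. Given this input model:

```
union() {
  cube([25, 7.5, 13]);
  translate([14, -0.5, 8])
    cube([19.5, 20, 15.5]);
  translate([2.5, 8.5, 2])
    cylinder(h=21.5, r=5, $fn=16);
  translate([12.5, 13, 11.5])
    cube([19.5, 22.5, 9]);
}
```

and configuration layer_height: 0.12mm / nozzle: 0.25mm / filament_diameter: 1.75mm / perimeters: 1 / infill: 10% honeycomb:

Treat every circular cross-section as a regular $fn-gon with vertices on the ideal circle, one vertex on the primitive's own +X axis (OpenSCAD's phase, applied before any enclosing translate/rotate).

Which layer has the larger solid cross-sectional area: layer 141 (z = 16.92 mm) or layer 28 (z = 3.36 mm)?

layer 141 (z = 16.92 mm)

Layer 141 (z = 16.92): the cube is absent (z outside [0, 13]); the cube at (14, -0.5) (footprint 19.5×20) is included at this height (area 390.00 mm²); the r=5 cylinder at (2.5, 8.5) gives a regular 16-gon of circumradius 5 (constant along its height) (area = (16/2)·5.000²·sin(360°/16) = 76.54 mm²); the cube at (12.5, 13) is present — its section is the full 19.5×22.5 rectangle (area 438.75 mm²); Taking the union: the regions partially overlap — summed areas 905.29 mm² minus the doubly-counted overlap 117.00 mm² gives 788.29 mm² — area = 788.29 mm². So its area = 788.29 mm². Layer 28 (z = 3.36): the cube is present — its section is the full 25×7.5 rectangle (area 187.50 mm²); the cube at (14, -0.5) does not reach this height (z outside [8, 23.5]); the r=5 cylinder at (2.5, 8.5) contributes a regular 16-gon of circumradius 5 (area = (16/2)·5.000²·sin(360°/16) = 76.54 mm²); the cube at (12.5, 13) does not reach this height (z outside [11.5, 20.5]); Combining (union): the regions partially overlap — summed areas 264.04 mm² minus the doubly-counted overlap 23.53 mm² gives 240.51 mm² — area = 240.51 mm². So its area = 240.51 mm². Layer 141 is larger (788.29 vs 240.51 mm²).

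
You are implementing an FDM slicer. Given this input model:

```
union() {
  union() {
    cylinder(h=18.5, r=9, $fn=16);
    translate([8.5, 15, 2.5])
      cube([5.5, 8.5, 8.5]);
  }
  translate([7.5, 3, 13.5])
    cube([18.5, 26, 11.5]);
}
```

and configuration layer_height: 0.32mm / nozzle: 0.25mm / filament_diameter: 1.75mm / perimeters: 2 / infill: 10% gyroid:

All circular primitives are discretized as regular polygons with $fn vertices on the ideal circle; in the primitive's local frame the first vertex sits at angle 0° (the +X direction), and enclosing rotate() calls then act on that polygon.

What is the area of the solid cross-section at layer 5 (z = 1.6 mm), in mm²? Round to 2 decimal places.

247.98 mm²

At z = 1.6 mm: the r=9 cylinder contributes a regular 16-gon of circumradius 9 (area = (16/2)·9.000²·sin(360°/16) = 247.98 mm²); the cube at (8.5, 15) is absent (z outside [2.5, 11]); Merging all regions: only the r=9 cylinder is present, so the union is just that shape — area = 247.98 mm²; the cube at (7.5, 3) is not intersected at this z (z outside [13.5, 25]); Combining (union): only that combined region is present, so the union is just that shape — area = 247.98 mm². Overall, the cross-section is a single solid region. Net area = 247.98 mm².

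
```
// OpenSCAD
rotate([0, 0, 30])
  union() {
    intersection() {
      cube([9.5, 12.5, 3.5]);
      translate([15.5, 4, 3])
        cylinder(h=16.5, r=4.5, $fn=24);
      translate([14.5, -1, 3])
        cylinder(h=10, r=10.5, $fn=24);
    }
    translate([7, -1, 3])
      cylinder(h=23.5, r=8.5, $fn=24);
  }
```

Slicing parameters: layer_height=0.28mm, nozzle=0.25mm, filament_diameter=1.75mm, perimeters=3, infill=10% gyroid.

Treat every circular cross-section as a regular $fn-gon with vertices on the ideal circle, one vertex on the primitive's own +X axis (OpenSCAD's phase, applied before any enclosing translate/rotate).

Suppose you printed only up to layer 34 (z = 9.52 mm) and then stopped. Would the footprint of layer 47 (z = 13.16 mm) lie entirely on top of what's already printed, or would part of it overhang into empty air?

Compare the two slices. At z = 9.52: the cube does not reach this height (z outside [0, 3.5]); the r=4.5 cylinder at (15.5, 4) contributes a regular 24-gon of circumradius 4.5 (area = (24/2)·4.500²·sin(360°/24) = 62.89 mm²); the r=10.5 cylinder at (14.5, -1) contributes a regular 24-gon of circumradius 10.5 (area = (24/2)·10.500²·sin(360°/24) = 342.42 mm²); Keeping only the common overlap: at least one operand is absent at this height, so nothing remains; the r=8.5 cylinder at (7, -1) contributes a regular 24-gon of circumradius 8.5 (area = (24/2)·8.500²·sin(360°/24) = 224.40 mm²); Merging all regions: only the r=8.5 cylinder at (7, -1) is present, so the union is just that shape — area = 224.40 mm²; (rotated 30° about Z; rotation is an isometry so areas/perimeters/island counts are preserved). At z = 13.16: the cube does not reach this height (z outside [0, 3.5]); the r=4.5 cylinder at (15.5, 4) contributes a regular 24-gon of circumradius 4.5 (area = (24/2)·4.500²·sin(360°/24) = 62.89 mm²); the cylinder at (14.5, -1) is absent (z outside [3, 13]); After intersecting: at least one operand is absent at this height, so nothing remains; the r=8.5 cylinder at (7, -1) gives a regular 24-gon of circumradius 8.5 (constant along its height) (area = (24/2)·8.500²·sin(360°/24) = 224.40 mm²); Merging all regions: only the r=8.5 cylinder at (7, -1) is present, so the union is just that shape — area = 224.40 mm²; (rotated 30° about Z; rotation is an isometry so areas/perimeters/island counts are preserved). Checking containment: the cross-section at z = 13.16 is a subset of the cross-section at z = 9.52.

entirely on top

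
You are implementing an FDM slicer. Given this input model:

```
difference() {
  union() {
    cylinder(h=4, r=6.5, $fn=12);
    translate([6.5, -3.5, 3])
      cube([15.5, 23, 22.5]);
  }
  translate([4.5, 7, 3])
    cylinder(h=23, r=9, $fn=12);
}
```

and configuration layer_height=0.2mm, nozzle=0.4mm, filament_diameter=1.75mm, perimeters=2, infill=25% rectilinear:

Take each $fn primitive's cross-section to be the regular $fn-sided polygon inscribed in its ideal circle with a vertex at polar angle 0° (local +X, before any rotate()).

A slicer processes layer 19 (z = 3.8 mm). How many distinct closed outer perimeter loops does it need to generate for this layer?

2

At z = 3.8 mm: the r=6.5 cylinder gives a regular 12-gon of circumradius 6.5 (constant along its height); the cube at (6.5, -3.5) (footprint 15.5×23) is included at this height; Merging all regions: the 2 present regions are separate (no shared area or edge), so areas and boundary lengths simply add and each stays a separate island — 2 connected regions; the r=9 cylinder at (4.5, 7) gives a regular 12-gon of circumradius 9 (constant along its height); Subtracting the remaining from the first: starting from the result so far, the r=9 cylinder at (4.5, 7) partially overlaps it — only the 145.85 mm² overlap (of its 243.00 mm²) is removed, clipping the outline — 2 connected regions. The result has 2 disconnected regions.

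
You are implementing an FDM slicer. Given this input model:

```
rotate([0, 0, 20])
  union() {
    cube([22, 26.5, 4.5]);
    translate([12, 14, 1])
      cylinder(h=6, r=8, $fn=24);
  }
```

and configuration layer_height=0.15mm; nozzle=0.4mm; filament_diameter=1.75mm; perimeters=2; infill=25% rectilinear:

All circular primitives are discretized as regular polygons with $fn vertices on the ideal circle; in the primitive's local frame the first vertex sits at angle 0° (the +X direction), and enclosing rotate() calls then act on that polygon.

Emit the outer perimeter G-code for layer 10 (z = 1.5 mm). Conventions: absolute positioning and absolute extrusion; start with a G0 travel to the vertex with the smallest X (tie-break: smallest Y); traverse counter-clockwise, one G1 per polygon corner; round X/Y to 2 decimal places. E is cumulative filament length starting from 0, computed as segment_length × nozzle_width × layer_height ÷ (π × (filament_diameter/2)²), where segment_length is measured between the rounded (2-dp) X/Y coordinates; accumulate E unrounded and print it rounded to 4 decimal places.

At z = 1.5 mm: the cube is present — its section is the full 22×26.5 rectangle; the cylinder at (12, 14): section is a regular 24-gon, circumradius r=8; Taking the union: the r=8 cylinder at (12, 14) lies entirely inside the 22×26.5 cube, so the union is just the 22×26.5 cube — 1 connected region; (whole slice rotated 20° about Z — lengths, areas and connectivity unchanged). The outline is a single polygon with 4 vertices. Extrusion per mm of travel: 0.4 × 0.15 / (π × 0.875²) = 0.024945. Accumulating E over each segment gives final E = 2.4196.

G0 X-9.06 Y24.90 Z1.50
G1 X0.00 Y0.00 E0.6610
G1 X20.67 Y7.52 E1.2097
G1 X11.61 Y32.43 E1.8709
G1 X-9.06 Y24.90 E2.4196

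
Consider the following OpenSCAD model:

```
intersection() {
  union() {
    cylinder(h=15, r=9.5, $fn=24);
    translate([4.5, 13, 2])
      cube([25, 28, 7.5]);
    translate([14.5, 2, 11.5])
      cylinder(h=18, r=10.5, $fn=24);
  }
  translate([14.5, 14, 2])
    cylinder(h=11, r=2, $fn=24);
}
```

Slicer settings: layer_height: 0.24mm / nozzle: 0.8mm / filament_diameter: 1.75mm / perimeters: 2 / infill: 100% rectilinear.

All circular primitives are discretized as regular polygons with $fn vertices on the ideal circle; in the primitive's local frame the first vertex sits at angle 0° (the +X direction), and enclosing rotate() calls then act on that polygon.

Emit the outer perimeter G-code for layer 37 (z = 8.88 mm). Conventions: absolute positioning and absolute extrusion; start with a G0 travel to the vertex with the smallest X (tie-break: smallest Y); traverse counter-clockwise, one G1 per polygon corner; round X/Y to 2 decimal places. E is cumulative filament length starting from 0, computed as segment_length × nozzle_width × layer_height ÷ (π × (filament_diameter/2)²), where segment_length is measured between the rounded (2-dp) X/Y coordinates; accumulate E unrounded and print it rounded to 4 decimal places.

At z = 8.88 mm: the r=9.5 cylinder gives a regular 24-gon of circumradius 9.5 (constant along its height); the cube at (4.5, 13) is present — its section is the full 25×28 rectangle; the cylinder at (14.5, 2) is absent (z outside [11.5, 29.5]); Combining (union): the 2 present regions are separate (no shared area or edge), so areas and boundary lengths simply add and each stays a separate island — 2 connected regions; the r=2 cylinder at (14.5, 14) contributes a regular 24-gon of circumradius 2; After intersecting: the r=2 cylinder at (14.5, 14) partially overlaps the result so far; clipping to the common part keeps 10.01 mm² — 1 connected region. The outline is a single polygon with 17 vertices. Extrusion per mm of travel: 0.8 × 0.24 / (π × 0.875²) = 0.079824. Accumulating E over each segment gives final E = 0.9426.

G0 X12.50 Y14.00 Z8.88
G1 X12.57 Y13.48 E0.0419
G1 X12.77 Y13.00 E0.0834
G1 X16.23 Y13.00 E0.3596
G1 X16.43 Y13.48 E0.4011
G1 X16.50 Y14.00 E0.4430
G1 X16.43 Y14.52 E0.4849
G1 X16.23 Y15.00 E0.5264
G1 X15.91 Y15.41 E0.5679
G1 X15.50 Y15.73 E0.6094
G1 X15.02 Y15.93 E0.6509
G1 X14.50 Y16.00 E0.6928
G1 X13.98 Y15.93 E0.7347
G1 X13.50 Y15.73 E0.7762
G1 X13.09 Y15.41 E0.8177
G1 X12.77 Y15.00 E0.8592
G1 X12.57 Y14.52 E0.9007
G1 X12.50 Y14.00 E0.9426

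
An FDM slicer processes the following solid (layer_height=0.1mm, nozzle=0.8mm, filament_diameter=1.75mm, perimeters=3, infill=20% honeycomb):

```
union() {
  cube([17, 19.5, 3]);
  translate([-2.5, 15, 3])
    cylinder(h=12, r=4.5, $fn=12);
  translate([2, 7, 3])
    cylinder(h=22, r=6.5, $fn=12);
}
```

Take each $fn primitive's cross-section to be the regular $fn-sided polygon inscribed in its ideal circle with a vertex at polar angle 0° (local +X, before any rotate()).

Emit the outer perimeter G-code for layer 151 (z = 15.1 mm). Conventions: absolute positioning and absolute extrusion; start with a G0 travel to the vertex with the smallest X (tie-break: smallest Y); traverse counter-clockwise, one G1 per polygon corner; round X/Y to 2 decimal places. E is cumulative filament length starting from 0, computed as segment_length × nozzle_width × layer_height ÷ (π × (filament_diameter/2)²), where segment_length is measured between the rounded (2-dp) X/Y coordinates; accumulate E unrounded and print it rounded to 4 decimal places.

At z = 15.1 mm: the cube is absent (z outside [0, 3]); the cylinder at (-2.5, 15) is absent (z outside [3, 15]); the r=6.5 cylinder at (2, 7) gives a regular 12-gon of circumradius 6.5 (constant along its height); Merging all regions: only the r=6.5 cylinder at (2, 7) is present, so the union is just that shape — 1 connected region. The outline is a single polygon with 12 vertices. Extrusion per mm of travel: 0.8 × 0.1 / (π × 0.875²) = 0.033260. Accumulating E over each segment gives final E = 1.3430.

G0 X-4.50 Y7.00 Z15.10
G1 X-3.63 Y3.75 E0.1119
G1 X-1.25 Y1.37 E0.2238
G1 X2.00 Y0.50 E0.3358
G1 X5.25 Y1.37 E0.4477
G1 X7.63 Y3.75 E0.5596
G1 X8.50 Y7.00 E0.6715
G1 X7.63 Y10.25 E0.7834
G1 X5.25 Y12.63 E0.8954
G1 X2.00 Y13.50 E1.0073
G1 X-1.25 Y12.63 E1.1192
G1 X-3.63 Y10.25 E1.2311
G1 X-4.50 Y7.00 E1.3430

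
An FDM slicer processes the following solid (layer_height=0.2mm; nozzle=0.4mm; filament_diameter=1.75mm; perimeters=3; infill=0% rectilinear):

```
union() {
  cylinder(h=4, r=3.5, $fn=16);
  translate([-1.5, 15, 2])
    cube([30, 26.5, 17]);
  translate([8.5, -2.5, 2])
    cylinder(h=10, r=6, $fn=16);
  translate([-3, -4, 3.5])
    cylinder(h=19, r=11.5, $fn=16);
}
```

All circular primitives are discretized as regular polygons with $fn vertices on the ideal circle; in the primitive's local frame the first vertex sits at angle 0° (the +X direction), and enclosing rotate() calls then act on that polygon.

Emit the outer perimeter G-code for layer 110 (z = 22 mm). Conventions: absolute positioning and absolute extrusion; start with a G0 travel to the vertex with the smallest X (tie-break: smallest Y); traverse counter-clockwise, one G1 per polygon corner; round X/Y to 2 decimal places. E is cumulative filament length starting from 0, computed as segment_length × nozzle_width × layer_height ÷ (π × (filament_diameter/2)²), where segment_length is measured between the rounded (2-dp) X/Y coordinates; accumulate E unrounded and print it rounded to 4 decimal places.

At z = 22 mm: the cylinder does not reach this height (z outside [0, 4]); the cube at (-1.5, 15) is absent (z outside [2, 19]); the cylinder at (8.5, -2.5) is absent (z outside [2, 12]); the r=11.5 cylinder at (-3, -4) contributes a regular 16-gon of circumradius 11.5; Taking the union: only the r=11.5 cylinder at (-3, -4) is present, so the union is just that shape — 1 connected region. The outline is a single polygon with 16 vertices. Extrusion per mm of travel: 0.4 × 0.2 / (π × 0.875²) = 0.033260. Accumulating E over each segment gives final E = 2.3872.

G0 X-14.50 Y-4.00 Z22.00
G1 X-13.62 Y-8.40 E0.1492
G1 X-11.13 Y-12.13 E0.2984
G1 X-7.40 Y-14.62 E0.4476
G1 X-3.00 Y-15.50 E0.5968
G1 X1.40 Y-14.62 E0.7461
G1 X5.13 Y-12.13 E0.8952
G1 X7.62 Y-8.40 E1.0444
G1 X8.50 Y-4.00 E1.1936
G1 X7.62 Y0.40 E1.3429
G1 X5.13 Y4.13 E1.4920
G1 X1.40 Y6.62 E1.6412
G1 X-3.00 Y7.50 E1.7904
G1 X-7.40 Y6.62 E1.9397
G1 X-11.13 Y4.13 E2.0888
G1 X-13.62 Y0.40 E2.2380
G1 X-14.50 Y-4.00 E2.3872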